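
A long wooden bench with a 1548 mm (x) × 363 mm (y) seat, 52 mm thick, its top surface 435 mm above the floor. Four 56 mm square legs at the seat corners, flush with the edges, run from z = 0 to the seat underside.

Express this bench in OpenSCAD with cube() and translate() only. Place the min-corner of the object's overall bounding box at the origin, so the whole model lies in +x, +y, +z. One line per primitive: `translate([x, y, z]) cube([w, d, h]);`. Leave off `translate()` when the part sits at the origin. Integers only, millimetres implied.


translate([0, 0, 383]) cube([1548, 363, 52]);
cube([56, 56, 383]);
translate([0, 307, 0]) cube([56, 56, 383]);
translate([1492, 0, 0]) cube([56, 56, 383]);
translate([1492, 307, 0]) cube([56, 56, 383]);


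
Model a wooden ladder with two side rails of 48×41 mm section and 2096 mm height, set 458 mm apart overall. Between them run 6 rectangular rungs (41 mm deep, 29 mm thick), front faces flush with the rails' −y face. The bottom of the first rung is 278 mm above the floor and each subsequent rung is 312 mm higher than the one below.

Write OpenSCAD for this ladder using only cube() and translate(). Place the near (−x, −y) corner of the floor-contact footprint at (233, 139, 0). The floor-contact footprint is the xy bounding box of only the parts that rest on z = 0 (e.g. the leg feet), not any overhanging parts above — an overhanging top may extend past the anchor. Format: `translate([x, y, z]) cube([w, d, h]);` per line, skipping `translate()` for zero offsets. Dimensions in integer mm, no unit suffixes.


translate([233, 139, 0]) cube([48, 41, 2096]);
translate([643, 139, 0]) cube([48, 41, 2096]);
translate([281, 139, 278]) cube([362, 41, 29]);
translate([281, 139, 590]) cube([362, 41, 29]);
translate([281, 139, 902]) cube([362, 41, 29]);
translate([281, 139, 1214]) cube([362, 41, 29]);
translate([281, 139, 1526]) cube([362, 41, 29]);
translate([281, 139, 1838]) cube([362, 41, 29]);


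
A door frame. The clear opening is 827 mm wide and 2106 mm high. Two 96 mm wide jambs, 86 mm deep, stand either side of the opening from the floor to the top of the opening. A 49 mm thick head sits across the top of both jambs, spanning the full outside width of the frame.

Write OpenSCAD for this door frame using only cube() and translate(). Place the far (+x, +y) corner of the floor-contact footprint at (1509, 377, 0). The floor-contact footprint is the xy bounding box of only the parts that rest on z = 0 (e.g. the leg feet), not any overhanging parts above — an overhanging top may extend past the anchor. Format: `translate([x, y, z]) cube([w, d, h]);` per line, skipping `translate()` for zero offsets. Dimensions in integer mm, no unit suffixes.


translate([490, 291, 0]) cube([96, 86, 2106]);
translate([1413, 291, 0]) cube([96, 86, 2106]);
translate([490, 291, 2106]) cube([1019, 86, 49]);


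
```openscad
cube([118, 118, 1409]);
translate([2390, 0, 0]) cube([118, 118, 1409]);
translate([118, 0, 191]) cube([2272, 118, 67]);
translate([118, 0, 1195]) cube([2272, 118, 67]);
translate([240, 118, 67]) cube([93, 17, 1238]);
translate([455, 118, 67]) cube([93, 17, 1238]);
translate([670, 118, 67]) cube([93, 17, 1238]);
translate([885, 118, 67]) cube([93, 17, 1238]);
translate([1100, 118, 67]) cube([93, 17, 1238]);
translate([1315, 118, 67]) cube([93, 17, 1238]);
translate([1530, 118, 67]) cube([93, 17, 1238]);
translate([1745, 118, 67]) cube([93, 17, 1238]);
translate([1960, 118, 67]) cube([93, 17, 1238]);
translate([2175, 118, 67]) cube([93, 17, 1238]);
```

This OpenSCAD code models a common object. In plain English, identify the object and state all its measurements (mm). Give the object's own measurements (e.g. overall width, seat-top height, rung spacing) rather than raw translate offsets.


A fence section. Two 118×118 mm posts, 1409 mm tall, stand on the floor with a clear span of 2272 mm between their inner faces. Two horizontal rails of 118×67 mm section span the gap between the posts with their undersides at z = 191 mm and z = 1195 mm, flush with the posts' −y face. 10 pickets, each 93 mm wide, 17 mm thick and 1238 mm tall, are fixed to the +y face of the rails with their bottoms at z = 67 mm, spaced across the span with a 122 mm gap after the −x post and between neighbouring pickets and before the +x post.


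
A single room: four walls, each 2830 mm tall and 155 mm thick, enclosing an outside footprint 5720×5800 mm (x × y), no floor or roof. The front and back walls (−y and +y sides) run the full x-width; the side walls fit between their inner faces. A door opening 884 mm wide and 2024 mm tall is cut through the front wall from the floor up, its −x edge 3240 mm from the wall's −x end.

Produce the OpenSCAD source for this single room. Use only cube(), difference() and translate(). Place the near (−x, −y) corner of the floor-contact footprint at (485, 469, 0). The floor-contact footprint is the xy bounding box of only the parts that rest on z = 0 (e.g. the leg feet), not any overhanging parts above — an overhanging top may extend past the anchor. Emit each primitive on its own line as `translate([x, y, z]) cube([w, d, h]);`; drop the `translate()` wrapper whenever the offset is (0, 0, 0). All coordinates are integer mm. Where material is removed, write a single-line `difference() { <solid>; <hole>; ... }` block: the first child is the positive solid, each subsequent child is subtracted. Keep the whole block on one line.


difference() { translate([485, 469, 0]) cube([5720, 155, 2830]); translate([3725, 469, 0]) cube([884, 155, 2024]); }
translate([485, 6114, 0]) cube([5720, 155, 2830]);
translate([485, 624, 0]) cube([155, 5490, 2830]);
translate([6050, 624, 0]) cube([155, 5490, 2830]);


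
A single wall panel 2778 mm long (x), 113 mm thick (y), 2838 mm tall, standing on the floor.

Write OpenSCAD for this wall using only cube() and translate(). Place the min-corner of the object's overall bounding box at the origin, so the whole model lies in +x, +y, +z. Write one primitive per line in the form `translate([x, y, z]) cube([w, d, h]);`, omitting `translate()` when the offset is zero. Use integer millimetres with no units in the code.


cube([2778, 113, 2838]);


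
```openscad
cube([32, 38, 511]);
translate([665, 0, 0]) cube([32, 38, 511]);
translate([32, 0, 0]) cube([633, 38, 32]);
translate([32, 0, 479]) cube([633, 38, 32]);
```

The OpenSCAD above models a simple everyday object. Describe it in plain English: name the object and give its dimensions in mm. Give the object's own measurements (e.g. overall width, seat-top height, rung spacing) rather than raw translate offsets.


A rectangular picture frame lying in the x–z plane (depth along y). The opening is 633 mm wide (x) by 447 mm tall (z), surrounded by a border 32 mm wide on all four sides. The frame is 38 mm deep and is made of two full-height vertical stiles with two horizontal rails fitted between them.


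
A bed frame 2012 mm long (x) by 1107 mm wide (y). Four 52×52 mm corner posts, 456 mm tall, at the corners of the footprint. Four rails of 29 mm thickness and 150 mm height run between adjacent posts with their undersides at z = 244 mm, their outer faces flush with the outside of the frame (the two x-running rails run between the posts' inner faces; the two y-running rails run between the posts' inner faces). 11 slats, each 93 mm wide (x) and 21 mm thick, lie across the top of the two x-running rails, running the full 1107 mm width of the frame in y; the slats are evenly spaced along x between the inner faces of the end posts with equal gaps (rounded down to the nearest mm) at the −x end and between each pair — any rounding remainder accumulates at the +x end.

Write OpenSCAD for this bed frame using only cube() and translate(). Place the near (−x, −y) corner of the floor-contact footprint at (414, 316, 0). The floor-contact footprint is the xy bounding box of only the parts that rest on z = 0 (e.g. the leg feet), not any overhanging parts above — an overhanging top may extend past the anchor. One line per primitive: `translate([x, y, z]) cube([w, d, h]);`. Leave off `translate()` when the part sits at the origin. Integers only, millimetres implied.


translate([414, 316, 0]) cube([52, 52, 456]);
translate([414, 1371, 0]) cube([52, 52, 456]);
translate([2374, 316, 0]) cube([52, 52, 456]);
translate([2374, 1371, 0]) cube([52, 52, 456]);
translate([466, 316, 244]) cube([1908, 29, 150]);
translate([466, 1394, 244]) cube([1908, 29, 150]);
translate([414, 368, 244]) cube([29, 1003, 150]);
translate([2397, 368, 244]) cube([29, 1003, 150]);
translate([539, 316, 394]) cube([93, 1107, 21]);
translate([705, 316, 394]) cube([93, 1107, 21]);
translate([871, 316, 394]) cube([93, 1107, 21]);
translate([1037, 316, 394]) cube([93, 1107, 21]);
translate([1203, 316, 394]) cube([93, 1107, 21]);
translate([1369, 316, 394]) cube([93, 1107, 21]);
translate([1535, 316, 394]) cube([93, 1107, 21]);
translate([1701, 316, 394]) cube([93, 1107, 21]);
translate([1867, 316, 394]) cube([93, 1107, 21]);
translate([2033, 316, 394]) cube([93, 1107, 21]);
translate([2199, 316, 394]) cube([93, 1107, 21]);


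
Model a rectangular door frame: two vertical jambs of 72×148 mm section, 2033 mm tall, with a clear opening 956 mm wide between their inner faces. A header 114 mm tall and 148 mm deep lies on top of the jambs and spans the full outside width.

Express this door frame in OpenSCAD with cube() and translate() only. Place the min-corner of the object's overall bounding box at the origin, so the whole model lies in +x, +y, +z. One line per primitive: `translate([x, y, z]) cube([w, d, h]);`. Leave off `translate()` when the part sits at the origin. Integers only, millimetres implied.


cube([72, 148, 2033]);
translate([1028, 0, 0]) cube([72, 148, 2033]);
translate([0, 0, 2033]) cube([1100, 148, 114]);


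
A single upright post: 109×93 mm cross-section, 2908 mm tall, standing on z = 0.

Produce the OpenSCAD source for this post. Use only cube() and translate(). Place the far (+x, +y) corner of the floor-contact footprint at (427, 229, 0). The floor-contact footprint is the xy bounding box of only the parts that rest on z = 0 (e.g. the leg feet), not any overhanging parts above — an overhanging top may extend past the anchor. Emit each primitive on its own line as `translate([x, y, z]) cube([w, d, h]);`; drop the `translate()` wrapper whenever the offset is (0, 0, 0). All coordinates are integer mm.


translate([318, 136, 0]) cube([109, 93, 2908]);


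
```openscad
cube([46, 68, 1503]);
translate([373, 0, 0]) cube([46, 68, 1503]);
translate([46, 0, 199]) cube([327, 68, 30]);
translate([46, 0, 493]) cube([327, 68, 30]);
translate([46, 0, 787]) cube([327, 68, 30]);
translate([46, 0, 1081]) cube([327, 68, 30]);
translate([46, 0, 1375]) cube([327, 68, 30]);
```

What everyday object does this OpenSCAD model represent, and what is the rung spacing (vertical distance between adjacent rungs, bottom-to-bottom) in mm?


A ladder. The rung spacing is 294 mm.

Two tall 46×68 posts with 5 short bars between them — a ladder. Adjacent rungs sit at z = 199 and z = 493, so the spacing is 493 − 199 = 294 mm.


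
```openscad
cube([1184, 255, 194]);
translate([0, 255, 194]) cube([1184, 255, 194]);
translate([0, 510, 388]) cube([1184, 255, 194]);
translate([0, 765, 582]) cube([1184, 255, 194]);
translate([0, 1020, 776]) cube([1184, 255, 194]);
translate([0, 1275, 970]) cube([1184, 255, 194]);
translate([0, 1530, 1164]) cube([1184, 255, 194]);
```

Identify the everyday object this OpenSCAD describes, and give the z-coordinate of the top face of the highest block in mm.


A staircase. The total rise is 1358 mm.

7 identical blocks, each offset up and back from the previous — a staircase. Each step is 194 mm tall and there are 7 of them, so the total rise is 7 × 194 = 1358 mm.


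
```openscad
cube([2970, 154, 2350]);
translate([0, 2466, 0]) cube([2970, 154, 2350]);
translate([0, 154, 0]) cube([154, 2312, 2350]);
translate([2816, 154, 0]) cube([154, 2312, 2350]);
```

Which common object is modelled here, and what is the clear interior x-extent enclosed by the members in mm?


A house (or room) frame. The interior width is 2662 mm.

Four 2350 mm walls enclosing a rectangle with no floor or roof — a room or house frame. Outside width is 2970 mm and wall thickness is 154 mm, so the interior width is 2970 − 2 × 154 = 2662 mm.


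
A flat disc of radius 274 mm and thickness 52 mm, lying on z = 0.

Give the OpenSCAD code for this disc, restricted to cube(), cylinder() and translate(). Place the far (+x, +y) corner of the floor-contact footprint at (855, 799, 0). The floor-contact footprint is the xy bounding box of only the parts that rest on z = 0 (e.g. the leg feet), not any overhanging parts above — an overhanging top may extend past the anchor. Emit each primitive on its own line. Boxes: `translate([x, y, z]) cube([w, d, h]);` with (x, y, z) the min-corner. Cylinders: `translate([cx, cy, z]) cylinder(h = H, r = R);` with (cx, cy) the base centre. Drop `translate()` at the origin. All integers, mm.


translate([581, 525, 0]) cylinder(h = 52, r = 274);


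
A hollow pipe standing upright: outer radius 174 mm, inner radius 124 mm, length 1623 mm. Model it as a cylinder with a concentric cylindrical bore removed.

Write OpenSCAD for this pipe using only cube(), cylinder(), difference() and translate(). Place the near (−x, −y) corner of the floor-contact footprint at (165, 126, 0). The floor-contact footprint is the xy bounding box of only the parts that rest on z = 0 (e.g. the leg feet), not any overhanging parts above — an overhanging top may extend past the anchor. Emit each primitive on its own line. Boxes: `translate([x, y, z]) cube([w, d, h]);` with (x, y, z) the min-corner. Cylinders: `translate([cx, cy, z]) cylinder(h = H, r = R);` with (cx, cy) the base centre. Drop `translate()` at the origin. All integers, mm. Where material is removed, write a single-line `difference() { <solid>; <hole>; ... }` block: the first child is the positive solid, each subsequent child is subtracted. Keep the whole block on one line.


difference() { translate([339, 300, 0]) cylinder(h = 1623, r = 174); translate([339, 300, 0]) cylinder(h = 1623, r = 124); }


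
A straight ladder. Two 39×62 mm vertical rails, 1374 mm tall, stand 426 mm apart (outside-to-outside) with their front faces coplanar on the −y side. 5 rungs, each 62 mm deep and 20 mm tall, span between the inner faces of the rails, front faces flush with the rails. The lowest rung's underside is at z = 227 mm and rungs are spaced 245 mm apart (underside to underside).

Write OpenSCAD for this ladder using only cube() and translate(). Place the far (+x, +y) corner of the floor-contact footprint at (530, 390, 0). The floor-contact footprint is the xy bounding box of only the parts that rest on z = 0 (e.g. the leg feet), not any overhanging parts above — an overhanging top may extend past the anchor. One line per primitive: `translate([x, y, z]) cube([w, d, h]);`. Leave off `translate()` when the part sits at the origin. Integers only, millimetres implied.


translate([104, 328, 0]) cube([39, 62, 1374]);
translate([491, 328, 0]) cube([39, 62, 1374]);
translate([143, 328, 227]) cube([348, 62, 20]);
translate([143, 328, 472]) cube([348, 62, 20]);
translate([143, 328, 717]) cube([348, 62, 20]);
translate([143, 328, 962]) cube([348, 62, 20]);
translate([143, 328, 1207]) cube([348, 62, 20]);


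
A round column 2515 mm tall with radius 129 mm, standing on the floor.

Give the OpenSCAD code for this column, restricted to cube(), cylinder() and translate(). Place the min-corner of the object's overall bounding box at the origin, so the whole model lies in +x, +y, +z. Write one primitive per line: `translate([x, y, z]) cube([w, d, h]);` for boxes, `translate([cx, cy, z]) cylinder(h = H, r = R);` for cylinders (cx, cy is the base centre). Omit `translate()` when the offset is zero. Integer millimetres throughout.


translate([129, 129, 0]) cylinder(h = 2515, r = 129);


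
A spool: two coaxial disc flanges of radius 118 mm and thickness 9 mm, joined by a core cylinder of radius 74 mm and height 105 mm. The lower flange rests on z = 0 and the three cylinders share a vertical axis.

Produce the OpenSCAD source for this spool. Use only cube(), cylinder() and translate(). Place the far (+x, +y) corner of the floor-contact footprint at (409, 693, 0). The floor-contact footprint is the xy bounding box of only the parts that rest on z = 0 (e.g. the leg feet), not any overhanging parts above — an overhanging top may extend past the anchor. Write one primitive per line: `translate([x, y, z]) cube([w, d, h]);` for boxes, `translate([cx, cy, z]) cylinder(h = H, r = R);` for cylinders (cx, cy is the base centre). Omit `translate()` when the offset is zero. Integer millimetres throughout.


translate([291, 575, 0]) cylinder(h = 9, r = 118);
translate([291, 575, 9]) cylinder(h = 105, r = 74);
translate([291, 575, 114]) cylinder(h = 9, r = 118);


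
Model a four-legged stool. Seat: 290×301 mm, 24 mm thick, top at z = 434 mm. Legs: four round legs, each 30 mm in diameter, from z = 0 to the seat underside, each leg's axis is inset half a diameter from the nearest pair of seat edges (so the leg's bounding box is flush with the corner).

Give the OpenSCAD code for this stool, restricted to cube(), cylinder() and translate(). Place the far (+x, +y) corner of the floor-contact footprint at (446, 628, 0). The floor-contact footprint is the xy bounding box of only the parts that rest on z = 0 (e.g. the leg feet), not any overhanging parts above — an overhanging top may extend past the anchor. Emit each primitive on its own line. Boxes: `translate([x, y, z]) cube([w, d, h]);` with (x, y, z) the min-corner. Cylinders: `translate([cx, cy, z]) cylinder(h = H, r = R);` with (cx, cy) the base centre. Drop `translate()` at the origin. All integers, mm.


translate([156, 327, 410]) cube([290, 301, 24]);
translate([171, 342, 0]) cylinder(h = 410, r = 15);
translate([431, 342, 0]) cylinder(h = 410, r = 15);
translate([171, 613, 0]) cylinder(h = 410, r = 15);
translate([431, 613, 0]) cylinder(h = 410, r = 15);


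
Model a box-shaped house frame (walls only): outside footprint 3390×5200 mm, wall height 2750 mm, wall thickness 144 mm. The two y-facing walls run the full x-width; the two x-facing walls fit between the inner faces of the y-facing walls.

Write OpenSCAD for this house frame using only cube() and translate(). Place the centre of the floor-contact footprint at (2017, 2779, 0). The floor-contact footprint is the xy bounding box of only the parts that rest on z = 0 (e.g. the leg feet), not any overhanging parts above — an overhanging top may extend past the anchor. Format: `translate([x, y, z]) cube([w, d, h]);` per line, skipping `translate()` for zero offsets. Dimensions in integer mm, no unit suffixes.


translate([322, 179, 0]) cube([3390, 144, 2750]);
translate([322, 5235, 0]) cube([3390, 144, 2750]);
translate([322, 323, 0]) cube([144, 4912, 2750]);
translate([3568, 323, 0]) cube([144, 4912, 2750]);


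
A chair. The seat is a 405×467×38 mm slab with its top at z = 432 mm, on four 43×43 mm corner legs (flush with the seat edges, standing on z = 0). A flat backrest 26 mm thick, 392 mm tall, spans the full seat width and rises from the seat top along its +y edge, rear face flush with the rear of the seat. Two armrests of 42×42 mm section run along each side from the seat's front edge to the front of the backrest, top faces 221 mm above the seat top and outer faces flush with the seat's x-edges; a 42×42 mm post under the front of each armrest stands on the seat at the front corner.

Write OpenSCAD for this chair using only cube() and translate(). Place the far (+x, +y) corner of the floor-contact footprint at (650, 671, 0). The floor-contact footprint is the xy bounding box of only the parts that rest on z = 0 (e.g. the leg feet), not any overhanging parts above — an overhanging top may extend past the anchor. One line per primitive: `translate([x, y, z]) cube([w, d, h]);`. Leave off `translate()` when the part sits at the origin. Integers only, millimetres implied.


translate([245, 204, 394]) cube([405, 467, 38]);
translate([245, 204, 0]) cube([43, 43, 394]);
translate([607, 204, 0]) cube([43, 43, 394]);
translate([245, 628, 0]) cube([43, 43, 394]);
translate([607, 628, 0]) cube([43, 43, 394]);
translate([245, 645, 432]) cube([405, 26, 392]);
translate([245, 204, 611]) cube([42, 441, 42]);
translate([608, 204, 611]) cube([42, 441, 42]);
translate([245, 204, 432]) cube([42, 42, 179]);
translate([608, 204, 432]) cube([42, 42, 179]);


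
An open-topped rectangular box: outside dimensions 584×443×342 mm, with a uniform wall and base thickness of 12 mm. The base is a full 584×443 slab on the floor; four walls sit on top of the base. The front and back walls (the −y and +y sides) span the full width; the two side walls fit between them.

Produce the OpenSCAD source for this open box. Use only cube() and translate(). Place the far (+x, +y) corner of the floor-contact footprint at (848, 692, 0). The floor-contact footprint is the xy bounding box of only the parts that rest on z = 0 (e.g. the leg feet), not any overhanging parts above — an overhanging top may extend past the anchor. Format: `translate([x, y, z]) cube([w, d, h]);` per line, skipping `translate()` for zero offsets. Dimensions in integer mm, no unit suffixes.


translate([264, 249, 0]) cube([584, 443, 12]);
translate([264, 249, 12]) cube([584, 12, 330]);
translate([264, 680, 12]) cube([584, 12, 330]);
translate([264, 261, 12]) cube([12, 419, 330]);
translate([836, 261, 12]) cube([12, 419, 330]);


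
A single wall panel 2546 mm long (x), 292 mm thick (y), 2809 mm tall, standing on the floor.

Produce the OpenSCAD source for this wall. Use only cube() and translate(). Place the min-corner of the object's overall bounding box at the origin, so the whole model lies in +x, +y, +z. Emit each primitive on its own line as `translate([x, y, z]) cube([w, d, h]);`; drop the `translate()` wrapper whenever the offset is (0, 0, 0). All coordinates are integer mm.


cube([2546, 292, 2809]);


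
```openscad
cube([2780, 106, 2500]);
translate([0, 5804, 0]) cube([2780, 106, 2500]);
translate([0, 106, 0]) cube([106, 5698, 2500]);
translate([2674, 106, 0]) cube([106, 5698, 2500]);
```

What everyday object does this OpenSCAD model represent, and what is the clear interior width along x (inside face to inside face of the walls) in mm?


A house (or room) frame. The interior width is 2568 mm.

Four 2500 mm walls enclosing a rectangle with no floor or roof — a room or house frame. Outside width is 2780 mm and wall thickness is 106 mm, so the interior width is 2780 − 2 × 106 = 2568 mm.


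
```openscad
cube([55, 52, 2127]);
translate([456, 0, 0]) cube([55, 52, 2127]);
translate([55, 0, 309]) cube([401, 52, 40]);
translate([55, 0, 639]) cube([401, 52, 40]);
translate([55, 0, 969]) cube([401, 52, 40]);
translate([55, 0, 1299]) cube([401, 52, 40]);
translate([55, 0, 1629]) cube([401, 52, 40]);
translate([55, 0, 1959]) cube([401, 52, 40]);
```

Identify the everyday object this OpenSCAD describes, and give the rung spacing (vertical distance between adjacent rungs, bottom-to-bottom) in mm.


A ladder. The rung spacing is 330 mm.

Two tall 55×52 posts with 6 short bars between them — a ladder. Adjacent rungs sit at z = 309 and z = 639, so the spacing is 639 − 309 = 330 mm.


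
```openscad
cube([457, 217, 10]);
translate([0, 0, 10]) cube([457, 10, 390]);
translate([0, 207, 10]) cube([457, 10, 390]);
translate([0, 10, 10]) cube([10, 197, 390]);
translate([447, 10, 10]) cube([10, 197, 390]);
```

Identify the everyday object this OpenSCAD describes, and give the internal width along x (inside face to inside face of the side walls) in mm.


An open box. The internal width is 437 mm.

A 457×217 base slab with four walls standing on it — an open box. The base is 457 mm wide and the walls are 10 mm thick, so the internal width is 457 − 2 × 10 = 437 mm.


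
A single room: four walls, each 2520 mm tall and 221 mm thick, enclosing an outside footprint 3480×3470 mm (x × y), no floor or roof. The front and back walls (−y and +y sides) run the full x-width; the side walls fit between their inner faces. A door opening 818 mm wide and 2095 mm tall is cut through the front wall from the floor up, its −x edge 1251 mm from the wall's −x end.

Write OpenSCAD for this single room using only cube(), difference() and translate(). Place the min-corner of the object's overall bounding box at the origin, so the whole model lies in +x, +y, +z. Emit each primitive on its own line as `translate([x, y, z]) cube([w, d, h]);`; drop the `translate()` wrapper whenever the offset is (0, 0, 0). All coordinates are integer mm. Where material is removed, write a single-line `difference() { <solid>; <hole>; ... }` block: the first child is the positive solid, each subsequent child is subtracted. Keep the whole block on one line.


difference() { cube([3480, 221, 2520]); translate([1251, 0, 0]) cube([818, 221, 2095]); }
translate([0, 3249, 0]) cube([3480, 221, 2520]);
translate([0, 221, 0]) cube([221, 3028, 2520]);
translate([3259, 221, 0]) cube([221, 3028, 2520]);


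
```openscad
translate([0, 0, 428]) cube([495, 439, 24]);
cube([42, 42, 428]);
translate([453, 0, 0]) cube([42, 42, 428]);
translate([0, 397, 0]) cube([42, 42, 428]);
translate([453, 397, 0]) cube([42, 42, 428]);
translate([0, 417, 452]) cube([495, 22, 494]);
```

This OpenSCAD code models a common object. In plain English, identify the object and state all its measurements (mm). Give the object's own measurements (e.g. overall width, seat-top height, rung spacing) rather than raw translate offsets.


A chair. The seat is a 495×439×24 mm slab with its top at z = 452 mm, on four 42×42 mm corner legs (flush with the seat edges, standing on z = 0). A flat backrest 22 mm thick, 494 mm tall, spans the full seat width and rises from the seat top along its +y edge, rear face flush with the rear of the seat.


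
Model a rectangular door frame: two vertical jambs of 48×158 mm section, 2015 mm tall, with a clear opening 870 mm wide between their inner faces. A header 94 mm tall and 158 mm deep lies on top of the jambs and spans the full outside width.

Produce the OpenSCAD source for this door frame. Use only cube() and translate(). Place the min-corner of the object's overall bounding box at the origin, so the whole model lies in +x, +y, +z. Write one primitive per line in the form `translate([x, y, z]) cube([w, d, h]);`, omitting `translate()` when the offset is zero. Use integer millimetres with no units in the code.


cube([48, 158, 2015]);
translate([918, 0, 0]) cube([48, 158, 2015]);
translate([0, 0, 2015]) cube([966, 158, 94]);


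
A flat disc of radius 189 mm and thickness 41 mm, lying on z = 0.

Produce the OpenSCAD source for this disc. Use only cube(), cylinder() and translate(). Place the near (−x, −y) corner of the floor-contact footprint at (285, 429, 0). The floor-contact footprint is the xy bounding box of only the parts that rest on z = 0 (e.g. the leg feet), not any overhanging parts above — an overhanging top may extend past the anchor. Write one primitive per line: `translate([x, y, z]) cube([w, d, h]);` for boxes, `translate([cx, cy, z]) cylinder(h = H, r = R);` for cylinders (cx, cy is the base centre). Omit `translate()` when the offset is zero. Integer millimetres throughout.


translate([474, 618, 0]) cylinder(h = 41, r = 189);


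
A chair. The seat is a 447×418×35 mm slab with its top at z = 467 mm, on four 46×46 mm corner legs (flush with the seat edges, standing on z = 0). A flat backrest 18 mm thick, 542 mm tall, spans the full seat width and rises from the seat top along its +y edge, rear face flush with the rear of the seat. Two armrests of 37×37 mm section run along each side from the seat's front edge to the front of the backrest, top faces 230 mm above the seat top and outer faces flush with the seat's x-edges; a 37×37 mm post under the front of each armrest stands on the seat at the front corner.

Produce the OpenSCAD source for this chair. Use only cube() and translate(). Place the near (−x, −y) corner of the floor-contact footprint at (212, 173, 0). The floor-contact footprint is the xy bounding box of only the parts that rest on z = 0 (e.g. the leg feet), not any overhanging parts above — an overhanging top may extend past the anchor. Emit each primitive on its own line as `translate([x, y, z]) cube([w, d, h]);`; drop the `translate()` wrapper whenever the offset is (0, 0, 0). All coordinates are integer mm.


// leg_h = 467 - 35 = 432
// arm post h = 230 - 37 = 193
translate([212, 173, 432]) cube([447, 418, 35]);
translate([212, 173, 0]) cube([46, 46, 432]);
translate([613, 173, 0]) cube([46, 46, 432]);
translate([212, 545, 0]) cube([46, 46, 432]);
translate([613, 545, 0]) cube([46, 46, 432]);
translate([212, 573, 467]) cube([447, 18, 542]);
translate([212, 173, 660]) cube([37, 400, 37]);
translate([622, 173, 660]) cube([37, 400, 37]);
translate([212, 173, 467]) cube([37, 37, 193]);
translate([622, 173, 467]) cube([37, 37, 193]);


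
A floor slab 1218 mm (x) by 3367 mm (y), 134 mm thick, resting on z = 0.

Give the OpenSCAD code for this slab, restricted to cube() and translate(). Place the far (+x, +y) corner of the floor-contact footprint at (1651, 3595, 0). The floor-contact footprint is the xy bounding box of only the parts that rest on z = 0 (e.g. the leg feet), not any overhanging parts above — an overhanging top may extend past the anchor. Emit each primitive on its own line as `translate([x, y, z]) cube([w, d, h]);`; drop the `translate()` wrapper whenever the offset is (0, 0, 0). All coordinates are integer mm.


translate([433, 228, 0]) cube([1218, 3367, 134]);


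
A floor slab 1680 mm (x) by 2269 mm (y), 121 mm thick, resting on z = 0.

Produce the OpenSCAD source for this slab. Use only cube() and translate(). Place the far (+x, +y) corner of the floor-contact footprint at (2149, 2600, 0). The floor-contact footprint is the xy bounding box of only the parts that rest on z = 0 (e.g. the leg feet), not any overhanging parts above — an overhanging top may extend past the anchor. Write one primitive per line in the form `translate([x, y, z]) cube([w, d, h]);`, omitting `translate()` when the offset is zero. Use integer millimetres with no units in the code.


translate([469, 331, 0]) cube([1680, 2269, 121]);


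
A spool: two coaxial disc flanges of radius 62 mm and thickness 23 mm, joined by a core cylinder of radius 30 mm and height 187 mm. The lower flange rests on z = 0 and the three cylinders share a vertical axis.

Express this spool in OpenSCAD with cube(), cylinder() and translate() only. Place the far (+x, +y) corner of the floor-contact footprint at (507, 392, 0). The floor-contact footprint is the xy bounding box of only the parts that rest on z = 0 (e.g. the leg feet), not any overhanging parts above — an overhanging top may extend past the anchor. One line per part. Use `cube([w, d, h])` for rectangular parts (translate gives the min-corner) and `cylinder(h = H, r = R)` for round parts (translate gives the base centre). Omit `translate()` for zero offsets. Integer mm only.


translate([445, 330, 0]) cylinder(h = 23, r = 62);
translate([445, 330, 23]) cylinder(h = 187, r = 30);
translate([445, 330, 210]) cylinder(h = 23, r = 62);


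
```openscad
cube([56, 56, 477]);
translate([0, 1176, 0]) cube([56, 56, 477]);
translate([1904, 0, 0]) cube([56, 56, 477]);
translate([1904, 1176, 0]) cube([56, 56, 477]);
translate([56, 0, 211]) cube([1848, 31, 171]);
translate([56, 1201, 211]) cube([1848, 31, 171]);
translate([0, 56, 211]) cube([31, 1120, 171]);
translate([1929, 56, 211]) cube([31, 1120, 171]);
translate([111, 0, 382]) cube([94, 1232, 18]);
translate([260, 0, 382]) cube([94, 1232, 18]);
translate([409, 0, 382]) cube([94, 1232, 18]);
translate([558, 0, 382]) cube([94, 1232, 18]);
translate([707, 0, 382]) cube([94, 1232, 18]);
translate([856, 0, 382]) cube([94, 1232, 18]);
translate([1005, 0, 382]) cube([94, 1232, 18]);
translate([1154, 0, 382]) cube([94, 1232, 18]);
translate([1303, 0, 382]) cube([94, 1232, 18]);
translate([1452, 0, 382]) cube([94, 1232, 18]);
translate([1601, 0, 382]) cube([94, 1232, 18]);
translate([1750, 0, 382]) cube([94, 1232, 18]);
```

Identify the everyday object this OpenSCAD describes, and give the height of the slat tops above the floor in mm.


A bed frame. The slat-top height is 400 mm.

Four posts, four rails, and a row of slats — a bed frame. Slats sit on the rails at z = 211 + 171 = 382; with slat thickness 18, the top is 400 mm.


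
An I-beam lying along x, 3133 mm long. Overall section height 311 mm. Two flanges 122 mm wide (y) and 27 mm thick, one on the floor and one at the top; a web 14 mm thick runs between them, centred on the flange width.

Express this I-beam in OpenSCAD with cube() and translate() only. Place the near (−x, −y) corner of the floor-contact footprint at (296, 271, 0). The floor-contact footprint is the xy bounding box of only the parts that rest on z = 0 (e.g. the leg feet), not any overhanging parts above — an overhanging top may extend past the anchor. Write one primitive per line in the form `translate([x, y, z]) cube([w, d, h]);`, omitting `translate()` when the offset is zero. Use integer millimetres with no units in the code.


translate([296, 271, 0]) cube([3133, 122, 27]);
translate([296, 325, 27]) cube([3133, 14, 257]);
translate([296, 271, 284]) cube([3133, 122, 27]);


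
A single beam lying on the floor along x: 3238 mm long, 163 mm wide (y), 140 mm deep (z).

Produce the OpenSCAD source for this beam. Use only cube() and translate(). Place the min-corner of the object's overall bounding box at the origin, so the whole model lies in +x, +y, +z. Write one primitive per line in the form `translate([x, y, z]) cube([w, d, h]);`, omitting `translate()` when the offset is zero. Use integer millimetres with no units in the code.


cube([3238, 163, 140]);


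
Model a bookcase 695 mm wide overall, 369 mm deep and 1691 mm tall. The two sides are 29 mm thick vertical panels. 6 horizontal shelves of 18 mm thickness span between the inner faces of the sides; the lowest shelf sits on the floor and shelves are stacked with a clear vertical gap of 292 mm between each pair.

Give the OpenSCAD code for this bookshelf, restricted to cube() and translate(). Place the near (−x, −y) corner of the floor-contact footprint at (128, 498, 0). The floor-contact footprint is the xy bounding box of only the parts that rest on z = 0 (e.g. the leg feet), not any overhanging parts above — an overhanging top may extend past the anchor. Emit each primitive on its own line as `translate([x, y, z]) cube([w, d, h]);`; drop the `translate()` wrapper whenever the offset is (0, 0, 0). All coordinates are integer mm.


translate([128, 498, 0]) cube([29, 369, 1691]);
translate([794, 498, 0]) cube([29, 369, 1691]);
translate([157, 498, 0]) cube([637, 369, 18]);
translate([157, 498, 310]) cube([637, 369, 18]);
translate([157, 498, 620]) cube([637, 369, 18]);
translate([157, 498, 930]) cube([637, 369, 18]);
translate([157, 498, 1240]) cube([637, 369, 18]);
translate([157, 498, 1550]) cube([637, 369, 18]);


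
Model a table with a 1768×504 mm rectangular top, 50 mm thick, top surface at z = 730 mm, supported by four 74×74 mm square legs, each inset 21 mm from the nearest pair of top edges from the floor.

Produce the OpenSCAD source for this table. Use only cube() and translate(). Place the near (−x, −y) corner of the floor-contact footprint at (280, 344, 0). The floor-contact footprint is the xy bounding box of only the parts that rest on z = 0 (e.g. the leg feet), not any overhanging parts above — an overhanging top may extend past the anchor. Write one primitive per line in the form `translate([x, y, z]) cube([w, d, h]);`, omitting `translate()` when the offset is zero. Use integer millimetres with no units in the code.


translate([259, 323, 680]) cube([1768, 504, 50]);
translate([280, 344, 0]) cube([74, 74, 680]);
translate([1932, 344, 0]) cube([74, 74, 680]);
translate([280, 732, 0]) cube([74, 74, 680]);
translate([1932, 732, 0]) cube([74, 74, 680]);


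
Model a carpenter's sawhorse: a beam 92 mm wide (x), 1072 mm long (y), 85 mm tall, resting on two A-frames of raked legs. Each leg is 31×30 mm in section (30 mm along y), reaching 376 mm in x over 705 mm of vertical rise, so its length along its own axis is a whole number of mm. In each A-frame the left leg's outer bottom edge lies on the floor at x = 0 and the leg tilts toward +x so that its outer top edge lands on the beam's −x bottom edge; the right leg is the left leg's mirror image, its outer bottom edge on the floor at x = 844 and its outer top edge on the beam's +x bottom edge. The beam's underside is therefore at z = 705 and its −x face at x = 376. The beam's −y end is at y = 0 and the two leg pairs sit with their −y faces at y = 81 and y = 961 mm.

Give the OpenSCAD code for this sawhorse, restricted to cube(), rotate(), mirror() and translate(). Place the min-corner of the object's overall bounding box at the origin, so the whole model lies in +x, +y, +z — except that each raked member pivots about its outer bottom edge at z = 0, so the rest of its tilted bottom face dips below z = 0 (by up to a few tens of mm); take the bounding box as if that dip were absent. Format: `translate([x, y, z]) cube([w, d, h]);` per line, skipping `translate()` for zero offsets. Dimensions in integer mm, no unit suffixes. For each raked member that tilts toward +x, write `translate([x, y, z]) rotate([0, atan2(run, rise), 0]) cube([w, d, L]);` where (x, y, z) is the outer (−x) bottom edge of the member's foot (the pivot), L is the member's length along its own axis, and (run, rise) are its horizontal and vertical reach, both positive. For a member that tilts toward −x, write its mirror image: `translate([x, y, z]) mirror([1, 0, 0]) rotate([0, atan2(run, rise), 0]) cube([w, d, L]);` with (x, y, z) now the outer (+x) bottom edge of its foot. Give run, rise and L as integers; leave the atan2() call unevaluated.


translate([376, 0, 705]) cube([92, 1072, 85]);
translate([0, 81, 0]) rotate([0, atan2(376, 705), 0]) cube([31, 30, 799]);
translate([844, 81, 0]) mirror([1, 0, 0]) rotate([0, atan2(376, 705), 0]) cube([31, 30, 799]);
translate([0, 961, 0]) rotate([0, atan2(376, 705), 0]) cube([31, 30, 799]);
translate([844, 961, 0]) mirror([1, 0, 0]) rotate([0, atan2(376, 705), 0]) cube([31, 30, 799]);


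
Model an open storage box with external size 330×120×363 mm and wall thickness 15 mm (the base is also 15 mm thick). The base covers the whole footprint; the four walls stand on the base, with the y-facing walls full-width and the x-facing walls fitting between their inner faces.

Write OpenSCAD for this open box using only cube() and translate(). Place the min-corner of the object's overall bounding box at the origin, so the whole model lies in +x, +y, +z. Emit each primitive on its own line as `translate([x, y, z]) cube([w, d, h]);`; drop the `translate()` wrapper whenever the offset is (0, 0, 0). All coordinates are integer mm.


cube([330, 120, 15]);
translate([0, 0, 15]) cube([330, 15, 348]);
translate([0, 105, 15]) cube([330, 15, 348]);
translate([0, 15, 15]) cube([15, 90, 348]);
translate([315, 15, 15]) cube([15, 90, 348]);


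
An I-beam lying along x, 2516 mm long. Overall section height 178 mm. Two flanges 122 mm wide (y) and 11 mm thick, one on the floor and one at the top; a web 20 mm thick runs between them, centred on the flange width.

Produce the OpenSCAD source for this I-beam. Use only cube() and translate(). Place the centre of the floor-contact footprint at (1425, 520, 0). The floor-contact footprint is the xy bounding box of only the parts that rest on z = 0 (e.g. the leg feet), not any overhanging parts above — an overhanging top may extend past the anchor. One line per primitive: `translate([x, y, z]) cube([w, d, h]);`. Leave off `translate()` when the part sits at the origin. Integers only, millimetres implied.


translate([167, 459, 0]) cube([2516, 122, 11]);
translate([167, 510, 11]) cube([2516, 20, 156]);
translate([167, 459, 167]) cube([2516, 122, 11]);
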